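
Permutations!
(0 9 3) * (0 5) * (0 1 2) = (0 9 3 5 1 2) = [9, 2, 0, 5, 4, 1, 6, 7, 8, 3]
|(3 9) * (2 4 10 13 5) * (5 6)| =|(2 4 10 13 6 5)(3 9)| =6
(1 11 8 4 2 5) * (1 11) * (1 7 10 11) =(1 7 10 11 8 4 2 5) =[0, 7, 5, 3, 2, 1, 6, 10, 4, 9, 11, 8]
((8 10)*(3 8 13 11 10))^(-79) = (3 8)(10 11 13) = [0, 1, 2, 8, 4, 5, 6, 7, 3, 9, 11, 13, 12, 10]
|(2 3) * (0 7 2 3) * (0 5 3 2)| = 6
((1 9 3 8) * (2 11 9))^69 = (1 9)(2 3)(8 11) = [0, 9, 3, 2, 4, 5, 6, 7, 11, 1, 10, 8]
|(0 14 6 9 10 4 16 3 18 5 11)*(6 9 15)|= 10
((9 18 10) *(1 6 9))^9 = (1 10 18 9 6) = [0, 10, 2, 3, 4, 5, 1, 7, 8, 6, 18, 11, 12, 13, 14, 15, 16, 17, 9]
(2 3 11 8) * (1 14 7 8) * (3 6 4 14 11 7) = (1 11)(2 6 4 14 3 7 8) = [0, 11, 6, 7, 14, 5, 4, 8, 2, 9, 10, 1, 12, 13, 3]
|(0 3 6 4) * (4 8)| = |(0 3 6 8 4)| = 5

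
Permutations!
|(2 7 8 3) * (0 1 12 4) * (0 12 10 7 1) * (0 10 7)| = 10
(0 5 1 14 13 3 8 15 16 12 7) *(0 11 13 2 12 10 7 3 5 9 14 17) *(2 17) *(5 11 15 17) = (0 9 14 5 1 2 12 3 8 17)(7 15 16 10)(11 13) = [9, 2, 12, 8, 4, 1, 6, 15, 17, 14, 7, 13, 3, 11, 5, 16, 10, 0]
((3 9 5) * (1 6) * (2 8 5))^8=(2 3 8 9 5)=[0, 1, 3, 8, 4, 2, 6, 7, 9, 5]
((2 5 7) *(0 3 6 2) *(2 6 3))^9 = (0 2 5 7) = [2, 1, 5, 3, 4, 7, 6, 0]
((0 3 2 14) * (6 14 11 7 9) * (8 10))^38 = (0 6 7 2)(3 14 9 11) = [6, 1, 0, 14, 4, 5, 7, 2, 8, 11, 10, 3, 12, 13, 9]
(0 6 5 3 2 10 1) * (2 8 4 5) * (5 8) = (0 6 2 10 1)(3 5)(4 8) = [6, 0, 10, 5, 8, 3, 2, 7, 4, 9, 1]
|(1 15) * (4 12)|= |(1 15)(4 12)|= 2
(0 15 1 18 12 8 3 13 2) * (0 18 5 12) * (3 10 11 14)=(0 15 1 5 12 8 10 11 14 3 13 2 18)=[15, 5, 18, 13, 4, 12, 6, 7, 10, 9, 11, 14, 8, 2, 3, 1, 16, 17, 0]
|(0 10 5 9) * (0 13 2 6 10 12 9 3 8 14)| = 11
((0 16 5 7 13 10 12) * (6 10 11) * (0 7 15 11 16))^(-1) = (5 16 13 7 12 10 6 11 15) = [0, 1, 2, 3, 4, 16, 11, 12, 8, 9, 6, 15, 10, 7, 14, 5, 13]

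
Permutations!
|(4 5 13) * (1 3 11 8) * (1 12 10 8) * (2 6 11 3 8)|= |(1 8 12 10 2 6 11)(4 5 13)|= 21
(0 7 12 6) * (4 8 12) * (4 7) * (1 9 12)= [4, 9, 2, 3, 8, 5, 0, 7, 1, 12, 10, 11, 6]= (0 4 8 1 9 12 6)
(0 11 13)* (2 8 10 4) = (0 11 13)(2 8 10 4) = [11, 1, 8, 3, 2, 5, 6, 7, 10, 9, 4, 13, 12, 0]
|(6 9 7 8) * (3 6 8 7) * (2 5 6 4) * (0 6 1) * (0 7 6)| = |(1 7 6 9 3 4 2 5)| = 8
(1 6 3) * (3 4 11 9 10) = (1 6 4 11 9 10 3) = [0, 6, 2, 1, 11, 5, 4, 7, 8, 10, 3, 9]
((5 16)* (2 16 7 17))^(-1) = [0, 1, 17, 3, 4, 16, 6, 5, 8, 9, 10, 11, 12, 13, 14, 15, 2, 7] = (2 17 7 5 16)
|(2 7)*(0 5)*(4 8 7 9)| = 10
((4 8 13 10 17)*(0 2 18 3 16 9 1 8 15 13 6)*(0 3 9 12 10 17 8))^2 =(0 18 1 2 9)(3 12 8)(4 13)(6 16 10)(15 17) =[18, 2, 9, 12, 13, 5, 16, 7, 3, 0, 6, 11, 8, 4, 14, 17, 10, 15, 1]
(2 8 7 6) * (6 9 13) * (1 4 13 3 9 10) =(1 4 13 6 2 8 7 10)(3 9) =[0, 4, 8, 9, 13, 5, 2, 10, 7, 3, 1, 11, 12, 6]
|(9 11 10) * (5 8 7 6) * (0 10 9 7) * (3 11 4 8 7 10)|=|(0 3 11 9 4 8)(5 7 6)|=6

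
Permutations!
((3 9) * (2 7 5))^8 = [0, 1, 5, 3, 4, 7, 6, 2, 8, 9] = (9)(2 5 7)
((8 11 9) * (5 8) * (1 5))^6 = (1 5 8 11 9) = [0, 5, 2, 3, 4, 8, 6, 7, 11, 1, 10, 9]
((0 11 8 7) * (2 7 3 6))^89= [2, 1, 3, 11, 4, 5, 8, 6, 0, 9, 10, 7]= (0 2 3 11 7 6 8)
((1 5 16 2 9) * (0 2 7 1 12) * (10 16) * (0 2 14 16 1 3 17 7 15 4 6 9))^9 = (17) = [0, 1, 2, 3, 4, 5, 6, 7, 8, 9, 10, 11, 12, 13, 14, 15, 16, 17]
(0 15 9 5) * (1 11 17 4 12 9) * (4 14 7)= (0 15 1 11 17 14 7 4 12 9 5)= [15, 11, 2, 3, 12, 0, 6, 4, 8, 5, 10, 17, 9, 13, 7, 1, 16, 14]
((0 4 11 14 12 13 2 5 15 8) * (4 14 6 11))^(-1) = (0 8 15 5 2 13 12 14)(6 11) = [8, 1, 13, 3, 4, 2, 11, 7, 15, 9, 10, 6, 14, 12, 0, 5]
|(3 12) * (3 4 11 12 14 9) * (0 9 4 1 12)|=6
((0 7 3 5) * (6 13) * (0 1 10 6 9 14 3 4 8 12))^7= [4, 5, 2, 14, 12, 3, 10, 8, 0, 13, 1, 11, 7, 6, 9]= (0 4 12 7 8)(1 5 3 14 9 13 6 10)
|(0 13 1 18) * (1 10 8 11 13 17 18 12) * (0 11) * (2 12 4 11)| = |(0 17 18 2 12 1 4 11 13 10 8)| = 11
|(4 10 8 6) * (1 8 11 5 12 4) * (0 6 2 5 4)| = |(0 6 1 8 2 5 12)(4 10 11)| = 21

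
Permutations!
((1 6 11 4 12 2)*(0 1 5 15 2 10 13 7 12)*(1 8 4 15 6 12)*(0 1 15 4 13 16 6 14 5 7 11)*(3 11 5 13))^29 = (0 6 16 10 12 1 4 11 3 8)(2 15 7)(5 13 14) = [6, 4, 15, 8, 11, 13, 16, 2, 0, 9, 12, 3, 1, 14, 5, 7, 10]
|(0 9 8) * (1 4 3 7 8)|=|(0 9 1 4 3 7 8)|=7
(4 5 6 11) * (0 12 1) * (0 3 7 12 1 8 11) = (0 1 3 7 12 8 11 4 5 6) = [1, 3, 2, 7, 5, 6, 0, 12, 11, 9, 10, 4, 8]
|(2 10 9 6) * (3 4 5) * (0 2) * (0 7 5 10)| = 14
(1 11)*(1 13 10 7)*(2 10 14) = (1 11 13 14 2 10 7) = [0, 11, 10, 3, 4, 5, 6, 1, 8, 9, 7, 13, 12, 14, 2]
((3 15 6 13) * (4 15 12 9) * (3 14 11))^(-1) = [0, 1, 2, 11, 9, 5, 15, 7, 8, 12, 10, 14, 3, 6, 13, 4] = (3 11 14 13 6 15 4 9 12)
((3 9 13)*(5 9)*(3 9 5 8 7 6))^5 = (3 8 7 6)(9 13) = [0, 1, 2, 8, 4, 5, 3, 6, 7, 13, 10, 11, 12, 9]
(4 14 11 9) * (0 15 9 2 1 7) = (0 15 9 4 14 11 2 1 7) = [15, 7, 1, 3, 14, 5, 6, 0, 8, 4, 10, 2, 12, 13, 11, 9]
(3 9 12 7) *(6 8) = (3 9 12 7)(6 8) = [0, 1, 2, 9, 4, 5, 8, 3, 6, 12, 10, 11, 7]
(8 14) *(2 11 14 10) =(2 11 14 8 10) =[0, 1, 11, 3, 4, 5, 6, 7, 10, 9, 2, 14, 12, 13, 8]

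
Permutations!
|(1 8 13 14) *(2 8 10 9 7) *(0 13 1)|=6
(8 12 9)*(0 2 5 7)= (0 2 5 7)(8 12 9)= [2, 1, 5, 3, 4, 7, 6, 0, 12, 8, 10, 11, 9]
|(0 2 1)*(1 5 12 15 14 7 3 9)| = 10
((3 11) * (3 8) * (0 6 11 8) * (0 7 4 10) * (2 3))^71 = (0 10 4 7 11 6)(2 8 3) = [10, 1, 8, 2, 7, 5, 0, 11, 3, 9, 4, 6]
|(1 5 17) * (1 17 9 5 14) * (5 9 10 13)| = |(17)(1 14)(5 10 13)| = 6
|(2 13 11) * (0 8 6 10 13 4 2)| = |(0 8 6 10 13 11)(2 4)| = 6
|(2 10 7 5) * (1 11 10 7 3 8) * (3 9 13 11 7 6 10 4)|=|(1 7 5 2 6 10 9 13 11 4 3 8)|=12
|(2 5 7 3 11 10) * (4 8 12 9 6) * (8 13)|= 6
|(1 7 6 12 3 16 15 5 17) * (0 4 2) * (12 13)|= |(0 4 2)(1 7 6 13 12 3 16 15 5 17)|= 30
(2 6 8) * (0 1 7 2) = (0 1 7 2 6 8) = [1, 7, 6, 3, 4, 5, 8, 2, 0]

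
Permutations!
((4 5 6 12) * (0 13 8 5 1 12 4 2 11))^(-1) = (0 11 2 12 1 4 6 5 8 13) = [11, 4, 12, 3, 6, 8, 5, 7, 13, 9, 10, 2, 1, 0]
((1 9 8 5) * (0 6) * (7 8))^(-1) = [6, 5, 2, 3, 4, 8, 0, 9, 7, 1] = (0 6)(1 5 8 7 9)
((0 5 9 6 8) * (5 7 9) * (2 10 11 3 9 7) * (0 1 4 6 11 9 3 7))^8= (0 10 11)(2 9 7)= [10, 1, 9, 3, 4, 5, 6, 2, 8, 7, 11, 0]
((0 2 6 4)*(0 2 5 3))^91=(0 5 3)(2 6 4)=[5, 1, 6, 0, 2, 3, 4]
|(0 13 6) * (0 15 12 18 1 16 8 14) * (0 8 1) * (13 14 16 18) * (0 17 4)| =8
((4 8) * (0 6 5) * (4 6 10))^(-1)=(0 5 6 8 4 10)=[5, 1, 2, 3, 10, 6, 8, 7, 4, 9, 0]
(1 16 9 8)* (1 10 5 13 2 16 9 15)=(1 9 8 10 5 13 2 16 15)=[0, 9, 16, 3, 4, 13, 6, 7, 10, 8, 5, 11, 12, 2, 14, 1, 15]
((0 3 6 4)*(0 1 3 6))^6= (0 6 4 1 3)= [6, 3, 2, 0, 1, 5, 4]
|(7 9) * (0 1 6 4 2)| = |(0 1 6 4 2)(7 9)| = 10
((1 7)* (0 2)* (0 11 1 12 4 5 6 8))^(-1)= (0 8 6 5 4 12 7 1 11 2)= [8, 11, 0, 3, 12, 4, 5, 1, 6, 9, 10, 2, 7]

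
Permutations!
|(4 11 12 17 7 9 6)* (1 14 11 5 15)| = 11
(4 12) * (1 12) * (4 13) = [0, 12, 2, 3, 1, 5, 6, 7, 8, 9, 10, 11, 13, 4] = (1 12 13 4)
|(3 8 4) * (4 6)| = |(3 8 6 4)| = 4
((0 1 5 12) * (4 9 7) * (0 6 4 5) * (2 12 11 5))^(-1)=[1, 0, 7, 3, 6, 11, 12, 9, 8, 4, 10, 5, 2]=(0 1)(2 7 9 4 6 12)(5 11)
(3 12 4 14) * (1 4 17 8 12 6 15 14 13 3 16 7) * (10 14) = (1 4 13 3 6 15 10 14 16 7)(8 12 17) = [0, 4, 2, 6, 13, 5, 15, 1, 12, 9, 14, 11, 17, 3, 16, 10, 7, 8]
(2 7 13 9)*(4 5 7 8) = (2 8 4 5 7 13 9) = [0, 1, 8, 3, 5, 7, 6, 13, 4, 2, 10, 11, 12, 9]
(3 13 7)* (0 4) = (0 4)(3 13 7) = [4, 1, 2, 13, 0, 5, 6, 3, 8, 9, 10, 11, 12, 7]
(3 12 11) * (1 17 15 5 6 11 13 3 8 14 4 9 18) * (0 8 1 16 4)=(0 8 14)(1 17 15 5 6 11)(3 12 13)(4 9 18 16)=[8, 17, 2, 12, 9, 6, 11, 7, 14, 18, 10, 1, 13, 3, 0, 5, 4, 15, 16]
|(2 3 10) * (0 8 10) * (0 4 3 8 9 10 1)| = 6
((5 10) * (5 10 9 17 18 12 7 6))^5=(5 7 18 9 6 12 17)=[0, 1, 2, 3, 4, 7, 12, 18, 8, 6, 10, 11, 17, 13, 14, 15, 16, 5, 9]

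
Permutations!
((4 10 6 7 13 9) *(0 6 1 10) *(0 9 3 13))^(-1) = (0 7 6)(1 10)(3 13)(4 9) = [7, 10, 2, 13, 9, 5, 0, 6, 8, 4, 1, 11, 12, 3]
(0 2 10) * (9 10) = (0 2 9 10) = [2, 1, 9, 3, 4, 5, 6, 7, 8, 10, 0]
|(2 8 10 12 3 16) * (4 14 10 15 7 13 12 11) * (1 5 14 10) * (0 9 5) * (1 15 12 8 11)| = 16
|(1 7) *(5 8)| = |(1 7)(5 8)| = 2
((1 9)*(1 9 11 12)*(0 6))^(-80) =(1 11 12) =[0, 11, 2, 3, 4, 5, 6, 7, 8, 9, 10, 12, 1]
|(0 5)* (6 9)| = |(0 5)(6 9)| = 2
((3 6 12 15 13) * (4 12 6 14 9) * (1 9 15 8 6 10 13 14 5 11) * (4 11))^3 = (3 12 10 5 8 13 4 6)(14 15) = [0, 1, 2, 12, 6, 8, 3, 7, 13, 9, 5, 11, 10, 4, 15, 14]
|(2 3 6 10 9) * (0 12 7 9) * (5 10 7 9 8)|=10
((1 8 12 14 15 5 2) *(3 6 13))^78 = [0, 8, 1, 3, 4, 2, 6, 7, 12, 9, 10, 11, 14, 13, 15, 5] = (1 8 12 14 15 5 2)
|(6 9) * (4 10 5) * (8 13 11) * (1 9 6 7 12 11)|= |(1 9 7 12 11 8 13)(4 10 5)|= 21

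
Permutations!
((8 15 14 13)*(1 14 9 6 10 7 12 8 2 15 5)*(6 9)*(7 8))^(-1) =(1 5 8 10 6 15 2 13 14)(7 12) =[0, 5, 13, 3, 4, 8, 15, 12, 10, 9, 6, 11, 7, 14, 1, 2]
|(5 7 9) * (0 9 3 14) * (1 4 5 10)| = |(0 9 10 1 4 5 7 3 14)| = 9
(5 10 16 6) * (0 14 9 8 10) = (0 14 9 8 10 16 6 5) = [14, 1, 2, 3, 4, 0, 5, 7, 10, 8, 16, 11, 12, 13, 9, 15, 6]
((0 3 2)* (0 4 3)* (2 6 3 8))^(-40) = (2 8 4) = [0, 1, 8, 3, 2, 5, 6, 7, 4]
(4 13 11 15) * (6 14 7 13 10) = (4 10 6 14 7 13 11 15) = [0, 1, 2, 3, 10, 5, 14, 13, 8, 9, 6, 15, 12, 11, 7, 4]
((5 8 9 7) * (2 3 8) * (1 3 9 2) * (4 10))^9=(1 8 9 5 3 2 7)(4 10)=[0, 8, 7, 2, 10, 3, 6, 1, 9, 5, 4]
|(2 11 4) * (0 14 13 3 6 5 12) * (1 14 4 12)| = 30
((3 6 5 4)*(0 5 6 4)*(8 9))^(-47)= [5, 1, 2, 4, 3, 0, 6, 7, 9, 8]= (0 5)(3 4)(8 9)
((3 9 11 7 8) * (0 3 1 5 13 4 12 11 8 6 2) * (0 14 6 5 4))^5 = (0 4 13 1 5 8 7 9 11 3 12)(2 6 14) = [4, 5, 6, 12, 13, 8, 14, 9, 7, 11, 10, 3, 0, 1, 2]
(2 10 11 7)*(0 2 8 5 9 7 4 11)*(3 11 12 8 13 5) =[2, 1, 10, 11, 12, 9, 6, 13, 3, 7, 0, 4, 8, 5] =(0 2 10)(3 11 4 12 8)(5 9 7 13)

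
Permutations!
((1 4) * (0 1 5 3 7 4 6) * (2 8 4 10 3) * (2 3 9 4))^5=(0 6 1)(2 8)(3 5 4 9 10 7)=[6, 0, 8, 5, 9, 4, 1, 3, 2, 10, 7]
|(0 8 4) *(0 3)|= 4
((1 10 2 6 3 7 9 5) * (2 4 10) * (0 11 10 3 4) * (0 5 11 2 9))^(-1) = (0 7 3 4 6 2)(1 5 10 11 9) = [7, 5, 0, 4, 6, 10, 2, 3, 8, 1, 11, 9]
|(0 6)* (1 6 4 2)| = |(0 4 2 1 6)| = 5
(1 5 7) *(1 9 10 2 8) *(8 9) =(1 5 7 8)(2 9 10) =[0, 5, 9, 3, 4, 7, 6, 8, 1, 10, 2]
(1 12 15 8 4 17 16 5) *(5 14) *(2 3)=(1 12 15 8 4 17 16 14 5)(2 3)=[0, 12, 3, 2, 17, 1, 6, 7, 4, 9, 10, 11, 15, 13, 5, 8, 14, 16]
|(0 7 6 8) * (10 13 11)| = |(0 7 6 8)(10 13 11)| = 12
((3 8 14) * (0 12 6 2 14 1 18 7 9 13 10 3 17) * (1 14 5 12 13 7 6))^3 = (0 3 17 10 14 13 8)(1 2)(5 18)(6 12)(7 9) = [3, 2, 1, 17, 4, 18, 12, 9, 0, 7, 14, 11, 6, 8, 13, 15, 16, 10, 5]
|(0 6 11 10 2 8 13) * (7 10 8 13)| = 8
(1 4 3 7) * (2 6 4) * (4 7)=(1 2 6 7)(3 4)=[0, 2, 6, 4, 3, 5, 7, 1]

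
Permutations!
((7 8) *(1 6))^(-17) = (1 6)(7 8) = [0, 6, 2, 3, 4, 5, 1, 8, 7]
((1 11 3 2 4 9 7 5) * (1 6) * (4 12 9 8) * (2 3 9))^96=(12)=[0, 1, 2, 3, 4, 5, 6, 7, 8, 9, 10, 11, 12]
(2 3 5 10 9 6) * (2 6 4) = (2 3 5 10 9 4) = [0, 1, 3, 5, 2, 10, 6, 7, 8, 4, 9]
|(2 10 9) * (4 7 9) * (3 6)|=10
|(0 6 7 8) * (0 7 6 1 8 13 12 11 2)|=|(0 1 8 7 13 12 11 2)|=8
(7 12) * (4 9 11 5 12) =[0, 1, 2, 3, 9, 12, 6, 4, 8, 11, 10, 5, 7] =(4 9 11 5 12 7)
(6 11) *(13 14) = (6 11)(13 14) = [0, 1, 2, 3, 4, 5, 11, 7, 8, 9, 10, 6, 12, 14, 13]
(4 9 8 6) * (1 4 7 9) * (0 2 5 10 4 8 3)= [2, 8, 5, 0, 1, 10, 7, 9, 6, 3, 4]= (0 2 5 10 4 1 8 6 7 9 3)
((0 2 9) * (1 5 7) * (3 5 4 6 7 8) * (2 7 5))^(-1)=(0 9 2 3 8 5 6 4 1 7)=[9, 7, 3, 8, 1, 6, 4, 0, 5, 2]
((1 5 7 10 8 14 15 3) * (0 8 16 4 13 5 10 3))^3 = (0 15 14 8)(1 4 7 10 13 3 16 5) = [15, 4, 2, 16, 7, 1, 6, 10, 0, 9, 13, 11, 12, 3, 8, 14, 5]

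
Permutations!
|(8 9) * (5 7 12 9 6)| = |(5 7 12 9 8 6)| = 6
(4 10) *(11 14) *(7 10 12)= [0, 1, 2, 3, 12, 5, 6, 10, 8, 9, 4, 14, 7, 13, 11]= (4 12 7 10)(11 14)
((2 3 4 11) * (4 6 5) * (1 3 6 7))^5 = [0, 7, 2, 1, 4, 5, 6, 3, 8, 9, 10, 11] = (11)(1 7 3)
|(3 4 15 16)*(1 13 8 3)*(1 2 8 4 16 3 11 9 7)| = 11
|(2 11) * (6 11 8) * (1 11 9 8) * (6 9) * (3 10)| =6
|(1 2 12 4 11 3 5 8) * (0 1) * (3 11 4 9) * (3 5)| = |(0 1 2 12 9 5 8)| = 7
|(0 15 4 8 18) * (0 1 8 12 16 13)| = 6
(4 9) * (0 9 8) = (0 9 4 8) = [9, 1, 2, 3, 8, 5, 6, 7, 0, 4]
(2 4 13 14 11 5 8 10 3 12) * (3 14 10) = (2 4 13 10 14 11 5 8 3 12) = [0, 1, 4, 12, 13, 8, 6, 7, 3, 9, 14, 5, 2, 10, 11]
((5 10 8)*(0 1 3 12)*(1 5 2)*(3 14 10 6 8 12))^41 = [1, 5, 0, 3, 4, 14, 10, 7, 12, 9, 8, 11, 2, 13, 6] = (0 1 5 14 6 10 8 12 2)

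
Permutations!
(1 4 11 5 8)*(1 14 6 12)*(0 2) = (0 2)(1 4 11 5 8 14 6 12) = [2, 4, 0, 3, 11, 8, 12, 7, 14, 9, 10, 5, 1, 13, 6]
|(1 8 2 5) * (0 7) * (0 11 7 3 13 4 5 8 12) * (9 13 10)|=18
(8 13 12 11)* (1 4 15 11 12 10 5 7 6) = [0, 4, 2, 3, 15, 7, 1, 6, 13, 9, 5, 8, 12, 10, 14, 11] = (1 4 15 11 8 13 10 5 7 6)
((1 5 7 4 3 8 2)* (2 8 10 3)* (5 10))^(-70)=[0, 1, 2, 3, 4, 5, 6, 7, 8, 9, 10]=(10)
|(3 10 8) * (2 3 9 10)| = |(2 3)(8 9 10)| = 6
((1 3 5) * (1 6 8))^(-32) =[0, 6, 2, 8, 4, 1, 3, 7, 5] =(1 6 3 8 5)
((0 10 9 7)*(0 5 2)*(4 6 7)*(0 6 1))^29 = [1, 4, 6, 3, 9, 2, 7, 5, 8, 10, 0] = (0 1 4 9 10)(2 6 7 5)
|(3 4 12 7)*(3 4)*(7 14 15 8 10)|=7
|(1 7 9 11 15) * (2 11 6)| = 7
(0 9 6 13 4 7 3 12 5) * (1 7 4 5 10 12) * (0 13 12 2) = (0 9 6 12 10 2)(1 7 3)(5 13) = [9, 7, 0, 1, 4, 13, 12, 3, 8, 6, 2, 11, 10, 5]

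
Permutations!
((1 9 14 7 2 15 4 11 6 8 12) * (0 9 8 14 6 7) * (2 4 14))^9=[2, 1, 0, 3, 4, 5, 14, 7, 8, 15, 10, 11, 12, 13, 6, 9]=(0 2)(6 14)(9 15)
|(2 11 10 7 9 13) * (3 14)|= |(2 11 10 7 9 13)(3 14)|= 6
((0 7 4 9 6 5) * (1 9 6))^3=(0 6 7 5 4)(1 9)=[6, 9, 2, 3, 0, 4, 7, 5, 8, 1]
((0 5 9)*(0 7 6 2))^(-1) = (0 2 6 7 9 5) = [2, 1, 6, 3, 4, 0, 7, 9, 8, 5]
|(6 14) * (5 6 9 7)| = 5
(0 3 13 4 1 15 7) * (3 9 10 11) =(0 9 10 11 3 13 4 1 15 7) =[9, 15, 2, 13, 1, 5, 6, 0, 8, 10, 11, 3, 12, 4, 14, 7]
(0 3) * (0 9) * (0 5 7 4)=(0 3 9 5 7 4)=[3, 1, 2, 9, 0, 7, 6, 4, 8, 5]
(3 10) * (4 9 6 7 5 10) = (3 4 9 6 7 5 10) = [0, 1, 2, 4, 9, 10, 7, 5, 8, 6, 3]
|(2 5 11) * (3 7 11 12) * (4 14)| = |(2 5 12 3 7 11)(4 14)| = 6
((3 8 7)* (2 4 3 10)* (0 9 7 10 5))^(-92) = (2 8 4 10 3) = [0, 1, 8, 2, 10, 5, 6, 7, 4, 9, 3]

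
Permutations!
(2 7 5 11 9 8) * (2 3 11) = (2 7 5)(3 11 9 8) = [0, 1, 7, 11, 4, 2, 6, 5, 3, 8, 10, 9]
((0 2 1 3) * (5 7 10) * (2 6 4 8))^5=[1, 8, 4, 2, 0, 10, 3, 5, 6, 9, 7]=(0 1 8 6 3 2 4)(5 10 7)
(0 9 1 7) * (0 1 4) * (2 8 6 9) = [2, 7, 8, 3, 0, 5, 9, 1, 6, 4] = (0 2 8 6 9 4)(1 7)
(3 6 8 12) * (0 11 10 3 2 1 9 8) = (0 11 10 3 6)(1 9 8 12 2) = [11, 9, 1, 6, 4, 5, 0, 7, 12, 8, 3, 10, 2]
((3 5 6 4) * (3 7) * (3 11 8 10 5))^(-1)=(4 6 5 10 8 11 7)=[0, 1, 2, 3, 6, 10, 5, 4, 11, 9, 8, 7]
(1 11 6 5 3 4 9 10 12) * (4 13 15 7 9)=[0, 11, 2, 13, 4, 3, 5, 9, 8, 10, 12, 6, 1, 15, 14, 7]=(1 11 6 5 3 13 15 7 9 10 12)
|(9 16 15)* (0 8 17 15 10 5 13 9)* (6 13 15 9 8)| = 10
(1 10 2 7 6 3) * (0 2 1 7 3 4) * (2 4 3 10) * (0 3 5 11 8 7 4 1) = (0 1 2 10)(3 4)(5 11 8 7 6) = [1, 2, 10, 4, 3, 11, 5, 6, 7, 9, 0, 8]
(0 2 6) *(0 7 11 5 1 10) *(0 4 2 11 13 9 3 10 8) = (0 11 5 1 8)(2 6 7 13 9 3 10 4) = [11, 8, 6, 10, 2, 1, 7, 13, 0, 3, 4, 5, 12, 9]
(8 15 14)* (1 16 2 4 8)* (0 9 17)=(0 9 17)(1 16 2 4 8 15 14)=[9, 16, 4, 3, 8, 5, 6, 7, 15, 17, 10, 11, 12, 13, 1, 14, 2, 0]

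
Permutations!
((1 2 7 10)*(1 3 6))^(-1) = (1 6 3 10 7 2) = [0, 6, 1, 10, 4, 5, 3, 2, 8, 9, 7]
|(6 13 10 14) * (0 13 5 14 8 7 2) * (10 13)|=|(0 10 8 7 2)(5 14 6)|=15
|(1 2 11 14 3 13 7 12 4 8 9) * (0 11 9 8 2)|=|(0 11 14 3 13 7 12 4 2 9 1)|=11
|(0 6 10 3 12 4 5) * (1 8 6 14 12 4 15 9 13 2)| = 14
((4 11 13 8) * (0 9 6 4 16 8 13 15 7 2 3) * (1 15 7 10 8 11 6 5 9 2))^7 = (16)(0 2 3)(4 6)(5 9) = [2, 1, 3, 0, 6, 9, 4, 7, 8, 5, 10, 11, 12, 13, 14, 15, 16]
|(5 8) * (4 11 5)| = |(4 11 5 8)| = 4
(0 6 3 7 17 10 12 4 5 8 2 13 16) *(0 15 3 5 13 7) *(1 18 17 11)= (0 6 5 8 2 7 11 1 18 17 10 12 4 13 16 15 3)= [6, 18, 7, 0, 13, 8, 5, 11, 2, 9, 12, 1, 4, 16, 14, 3, 15, 10, 17]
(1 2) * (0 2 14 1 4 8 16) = [2, 14, 4, 3, 8, 5, 6, 7, 16, 9, 10, 11, 12, 13, 1, 15, 0] = (0 2 4 8 16)(1 14)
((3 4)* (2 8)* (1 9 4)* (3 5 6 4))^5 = (1 3 9)(2 8)(4 6 5) = [0, 3, 8, 9, 6, 4, 5, 7, 2, 1]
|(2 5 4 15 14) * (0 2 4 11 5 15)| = |(0 2 15 14 4)(5 11)| = 10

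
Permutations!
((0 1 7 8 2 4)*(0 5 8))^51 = [0, 1, 8, 3, 2, 4, 6, 7, 5] = (2 8 5 4)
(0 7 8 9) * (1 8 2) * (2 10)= (0 7 10 2 1 8 9)= [7, 8, 1, 3, 4, 5, 6, 10, 9, 0, 2]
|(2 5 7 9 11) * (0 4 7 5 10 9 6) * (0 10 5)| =|(0 4 7 6 10 9 11 2 5)| =9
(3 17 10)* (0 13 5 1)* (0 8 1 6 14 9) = (0 13 5 6 14 9)(1 8)(3 17 10) = [13, 8, 2, 17, 4, 6, 14, 7, 1, 0, 3, 11, 12, 5, 9, 15, 16, 10]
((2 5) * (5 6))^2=(2 5 6)=[0, 1, 5, 3, 4, 6, 2]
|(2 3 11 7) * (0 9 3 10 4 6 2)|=|(0 9 3 11 7)(2 10 4 6)|=20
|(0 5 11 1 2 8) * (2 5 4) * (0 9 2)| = 6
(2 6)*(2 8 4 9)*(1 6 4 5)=(1 6 8 5)(2 4 9)=[0, 6, 4, 3, 9, 1, 8, 7, 5, 2]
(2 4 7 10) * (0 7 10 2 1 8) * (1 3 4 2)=[7, 8, 2, 4, 10, 5, 6, 1, 0, 9, 3]=(0 7 1 8)(3 4 10)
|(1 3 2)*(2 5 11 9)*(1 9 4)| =|(1 3 5 11 4)(2 9)| =10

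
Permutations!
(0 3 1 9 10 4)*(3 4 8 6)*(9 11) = (0 4)(1 11 9 10 8 6 3) = [4, 11, 2, 1, 0, 5, 3, 7, 6, 10, 8, 9]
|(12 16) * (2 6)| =2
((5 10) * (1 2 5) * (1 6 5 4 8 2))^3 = (10) = [0, 1, 2, 3, 4, 5, 6, 7, 8, 9, 10]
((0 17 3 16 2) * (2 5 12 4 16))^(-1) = (0 2 3 17)(4 12 5 16) = [2, 1, 3, 17, 12, 16, 6, 7, 8, 9, 10, 11, 5, 13, 14, 15, 4, 0]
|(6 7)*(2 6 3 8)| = 5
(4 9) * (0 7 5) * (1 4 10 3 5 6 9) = (0 7 6 9 10 3 5)(1 4) = [7, 4, 2, 5, 1, 0, 9, 6, 8, 10, 3]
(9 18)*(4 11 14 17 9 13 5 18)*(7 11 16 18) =(4 16 18 13 5 7 11 14 17 9) =[0, 1, 2, 3, 16, 7, 6, 11, 8, 4, 10, 14, 12, 5, 17, 15, 18, 9, 13]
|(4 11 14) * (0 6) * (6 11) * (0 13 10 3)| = 8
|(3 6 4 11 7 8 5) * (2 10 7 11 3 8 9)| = 12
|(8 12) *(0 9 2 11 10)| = |(0 9 2 11 10)(8 12)| = 10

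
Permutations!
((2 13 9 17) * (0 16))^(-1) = (0 16)(2 17 9 13) = [16, 1, 17, 3, 4, 5, 6, 7, 8, 13, 10, 11, 12, 2, 14, 15, 0, 9]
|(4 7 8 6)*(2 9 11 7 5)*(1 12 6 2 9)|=10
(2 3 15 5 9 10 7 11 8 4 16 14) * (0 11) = (0 11 8 4 16 14 2 3 15 5 9 10 7) = [11, 1, 3, 15, 16, 9, 6, 0, 4, 10, 7, 8, 12, 13, 2, 5, 14]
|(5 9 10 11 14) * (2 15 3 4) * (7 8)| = 20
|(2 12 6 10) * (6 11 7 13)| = |(2 12 11 7 13 6 10)| = 7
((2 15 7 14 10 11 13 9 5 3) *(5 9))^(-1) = [0, 1, 3, 5, 4, 13, 6, 15, 8, 9, 14, 10, 12, 11, 7, 2] = (2 3 5 13 11 10 14 7 15)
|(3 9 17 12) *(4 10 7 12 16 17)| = 6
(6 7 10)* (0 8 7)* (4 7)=(0 8 4 7 10 6)=[8, 1, 2, 3, 7, 5, 0, 10, 4, 9, 6]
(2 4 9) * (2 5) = (2 4 9 5) = [0, 1, 4, 3, 9, 2, 6, 7, 8, 5]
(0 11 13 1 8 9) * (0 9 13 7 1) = (0 11 7 1 8 13) = [11, 8, 2, 3, 4, 5, 6, 1, 13, 9, 10, 7, 12, 0]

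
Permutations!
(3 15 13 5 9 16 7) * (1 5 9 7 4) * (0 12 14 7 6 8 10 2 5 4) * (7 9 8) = [12, 4, 5, 15, 1, 6, 7, 3, 10, 16, 2, 11, 14, 8, 9, 13, 0] = (0 12 14 9 16)(1 4)(2 5 6 7 3 15 13 8 10)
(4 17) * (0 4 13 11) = [4, 1, 2, 3, 17, 5, 6, 7, 8, 9, 10, 0, 12, 11, 14, 15, 16, 13] = (0 4 17 13 11)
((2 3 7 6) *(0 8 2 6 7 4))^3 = (0 3 8 4 2) = [3, 1, 0, 8, 2, 5, 6, 7, 4]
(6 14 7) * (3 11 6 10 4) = (3 11 6 14 7 10 4) = [0, 1, 2, 11, 3, 5, 14, 10, 8, 9, 4, 6, 12, 13, 7]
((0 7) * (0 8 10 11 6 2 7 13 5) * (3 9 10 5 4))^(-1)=(0 5 8 7 2 6 11 10 9 3 4 13)=[5, 1, 6, 4, 13, 8, 11, 2, 7, 3, 9, 10, 12, 0]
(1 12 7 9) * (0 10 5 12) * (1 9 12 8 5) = [10, 0, 2, 3, 4, 8, 6, 12, 5, 9, 1, 11, 7] = (0 10 1)(5 8)(7 12)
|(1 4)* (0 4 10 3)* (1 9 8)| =|(0 4 9 8 1 10 3)| =7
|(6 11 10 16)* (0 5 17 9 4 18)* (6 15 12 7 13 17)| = 14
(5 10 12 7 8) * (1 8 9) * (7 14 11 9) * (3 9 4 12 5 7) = (1 8 7 3 9)(4 12 14 11)(5 10) = [0, 8, 2, 9, 12, 10, 6, 3, 7, 1, 5, 4, 14, 13, 11]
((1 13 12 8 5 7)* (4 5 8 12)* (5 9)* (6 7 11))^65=[0, 13, 2, 3, 9, 11, 7, 1, 8, 5, 10, 6, 12, 4]=(1 13 4 9 5 11 6 7)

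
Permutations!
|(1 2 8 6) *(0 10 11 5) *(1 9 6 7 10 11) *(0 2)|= 8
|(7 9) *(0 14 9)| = 4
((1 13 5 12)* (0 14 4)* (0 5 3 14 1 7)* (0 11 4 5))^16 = [12, 7, 2, 4, 5, 1, 6, 3, 8, 9, 10, 14, 13, 11, 0] = (0 12 13 11 14)(1 7 3 4 5)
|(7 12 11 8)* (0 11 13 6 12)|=12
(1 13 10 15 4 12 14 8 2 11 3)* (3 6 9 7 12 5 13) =(1 3)(2 11 6 9 7 12 14 8)(4 5 13 10 15) =[0, 3, 11, 1, 5, 13, 9, 12, 2, 7, 15, 6, 14, 10, 8, 4]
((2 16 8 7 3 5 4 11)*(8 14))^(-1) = (2 11 4 5 3 7 8 14 16) = [0, 1, 11, 7, 5, 3, 6, 8, 14, 9, 10, 4, 12, 13, 16, 15, 2]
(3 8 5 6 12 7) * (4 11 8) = (3 4 11 8 5 6 12 7) = [0, 1, 2, 4, 11, 6, 12, 3, 5, 9, 10, 8, 7]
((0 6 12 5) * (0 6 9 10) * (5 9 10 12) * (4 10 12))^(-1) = (0 10 4 9 12)(5 6) = [10, 1, 2, 3, 9, 6, 5, 7, 8, 12, 4, 11, 0]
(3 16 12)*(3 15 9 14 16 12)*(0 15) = [15, 1, 2, 12, 4, 5, 6, 7, 8, 14, 10, 11, 0, 13, 16, 9, 3] = (0 15 9 14 16 3 12)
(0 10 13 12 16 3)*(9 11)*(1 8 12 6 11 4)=(0 10 13 6 11 9 4 1 8 12 16 3)=[10, 8, 2, 0, 1, 5, 11, 7, 12, 4, 13, 9, 16, 6, 14, 15, 3]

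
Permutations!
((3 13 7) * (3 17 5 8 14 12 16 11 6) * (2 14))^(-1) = (2 8 5 17 7 13 3 6 11 16 12 14) = [0, 1, 8, 6, 4, 17, 11, 13, 5, 9, 10, 16, 14, 3, 2, 15, 12, 7]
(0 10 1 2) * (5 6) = (0 10 1 2)(5 6) = [10, 2, 0, 3, 4, 6, 5, 7, 8, 9, 1]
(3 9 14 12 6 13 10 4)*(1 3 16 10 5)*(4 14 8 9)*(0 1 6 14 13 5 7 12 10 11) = (0 1 3 4 16 11)(5 6)(7 12 14 10 13)(8 9) = [1, 3, 2, 4, 16, 6, 5, 12, 9, 8, 13, 0, 14, 7, 10, 15, 11]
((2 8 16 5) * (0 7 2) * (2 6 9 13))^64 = [7, 1, 8, 3, 4, 0, 9, 6, 16, 13, 10, 11, 12, 2, 14, 15, 5] = (0 7 6 9 13 2 8 16 5)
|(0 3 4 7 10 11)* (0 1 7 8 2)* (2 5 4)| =12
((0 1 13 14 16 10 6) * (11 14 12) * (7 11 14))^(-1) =[6, 0, 2, 3, 4, 5, 10, 11, 8, 9, 16, 7, 13, 1, 12, 15, 14] =(0 6 10 16 14 12 13 1)(7 11)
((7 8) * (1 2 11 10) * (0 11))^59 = (0 2 1 10 11)(7 8) = [2, 10, 1, 3, 4, 5, 6, 8, 7, 9, 11, 0]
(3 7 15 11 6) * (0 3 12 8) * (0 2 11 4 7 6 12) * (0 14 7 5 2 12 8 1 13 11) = [3, 13, 0, 6, 5, 2, 14, 15, 12, 9, 10, 8, 1, 11, 7, 4] = (0 3 6 14 7 15 4 5 2)(1 13 11 8 12)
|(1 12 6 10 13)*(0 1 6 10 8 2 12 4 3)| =|(0 1 4 3)(2 12 10 13 6 8)| =12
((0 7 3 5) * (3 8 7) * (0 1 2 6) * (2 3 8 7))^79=(0 6 2 8)(1 3 5)=[6, 3, 8, 5, 4, 1, 2, 7, 0]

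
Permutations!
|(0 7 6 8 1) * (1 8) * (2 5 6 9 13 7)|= 15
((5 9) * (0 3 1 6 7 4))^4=(9)(0 7 1)(3 4 6)=[7, 0, 2, 4, 6, 5, 3, 1, 8, 9]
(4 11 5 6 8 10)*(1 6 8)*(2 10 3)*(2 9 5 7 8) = (1 6)(2 10 4 11 7 8 3 9 5) = [0, 6, 10, 9, 11, 2, 1, 8, 3, 5, 4, 7]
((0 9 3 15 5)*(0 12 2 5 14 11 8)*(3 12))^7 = [14, 1, 0, 12, 4, 9, 6, 7, 15, 11, 10, 3, 8, 13, 5, 2] = (0 14 5 9 11 3 12 8 15 2)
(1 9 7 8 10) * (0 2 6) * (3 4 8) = (0 2 6)(1 9 7 3 4 8 10) = [2, 9, 6, 4, 8, 5, 0, 3, 10, 7, 1]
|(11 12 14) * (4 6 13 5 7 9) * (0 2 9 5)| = |(0 2 9 4 6 13)(5 7)(11 12 14)| = 6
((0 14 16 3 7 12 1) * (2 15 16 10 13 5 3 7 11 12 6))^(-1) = [1, 12, 6, 5, 4, 13, 7, 16, 8, 9, 14, 3, 11, 10, 0, 2, 15] = (0 1 12 11 3 5 13 10 14)(2 6 7 16 15)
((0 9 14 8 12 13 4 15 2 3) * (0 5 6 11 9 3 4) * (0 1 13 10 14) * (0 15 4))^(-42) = (0 15 11 5)(2 9 6 3)(8 10)(12 14) = [15, 1, 9, 2, 4, 0, 3, 7, 10, 6, 8, 5, 14, 13, 12, 11]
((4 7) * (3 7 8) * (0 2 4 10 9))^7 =[9, 1, 0, 8, 2, 5, 6, 3, 4, 10, 7] =(0 9 10 7 3 8 4 2)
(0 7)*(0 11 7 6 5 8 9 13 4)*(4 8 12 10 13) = (0 6 5 12 10 13 8 9 4)(7 11) = [6, 1, 2, 3, 0, 12, 5, 11, 9, 4, 13, 7, 10, 8]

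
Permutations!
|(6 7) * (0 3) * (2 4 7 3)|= |(0 2 4 7 6 3)|= 6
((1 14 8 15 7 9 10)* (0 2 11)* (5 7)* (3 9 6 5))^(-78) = (1 10 9 3 15 8 14) = [0, 10, 2, 15, 4, 5, 6, 7, 14, 3, 9, 11, 12, 13, 1, 8]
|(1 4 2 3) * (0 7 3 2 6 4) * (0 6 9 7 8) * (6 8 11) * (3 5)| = |(0 11 6 4 9 7 5 3 1 8)| = 10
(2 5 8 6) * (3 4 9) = (2 5 8 6)(3 4 9) = [0, 1, 5, 4, 9, 8, 2, 7, 6, 3]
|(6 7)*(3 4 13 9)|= |(3 4 13 9)(6 7)|= 4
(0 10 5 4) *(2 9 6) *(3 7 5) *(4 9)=(0 10 3 7 5 9 6 2 4)=[10, 1, 4, 7, 0, 9, 2, 5, 8, 6, 3]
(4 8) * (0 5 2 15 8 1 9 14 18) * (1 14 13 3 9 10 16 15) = [5, 10, 1, 9, 14, 2, 6, 7, 4, 13, 16, 11, 12, 3, 18, 8, 15, 17, 0] = (0 5 2 1 10 16 15 8 4 14 18)(3 9 13)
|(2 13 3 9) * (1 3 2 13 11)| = |(1 3 9 13 2 11)| = 6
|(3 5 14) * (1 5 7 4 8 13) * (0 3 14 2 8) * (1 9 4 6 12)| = 12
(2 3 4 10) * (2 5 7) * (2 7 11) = (2 3 4 10 5 11) = [0, 1, 3, 4, 10, 11, 6, 7, 8, 9, 5, 2]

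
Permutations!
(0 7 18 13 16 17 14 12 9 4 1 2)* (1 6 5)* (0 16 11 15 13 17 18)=[7, 2, 16, 3, 6, 1, 5, 0, 8, 4, 10, 15, 9, 11, 12, 13, 18, 14, 17]=(0 7)(1 2 16 18 17 14 12 9 4 6 5)(11 15 13)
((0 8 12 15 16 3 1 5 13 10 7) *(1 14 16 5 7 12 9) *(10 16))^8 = [1, 8, 2, 3, 4, 5, 6, 9, 7, 0, 10, 11, 12, 13, 14, 15, 16] = (16)(0 1 8 7 9)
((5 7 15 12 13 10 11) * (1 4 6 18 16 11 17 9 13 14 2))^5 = (1 11 14 18 15 4 5 2 16 12 6 7)(9 13 10 17) = [0, 11, 16, 3, 5, 2, 7, 1, 8, 13, 17, 14, 6, 10, 18, 4, 12, 9, 15]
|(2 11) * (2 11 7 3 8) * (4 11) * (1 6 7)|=6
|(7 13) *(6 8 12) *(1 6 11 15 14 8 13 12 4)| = 10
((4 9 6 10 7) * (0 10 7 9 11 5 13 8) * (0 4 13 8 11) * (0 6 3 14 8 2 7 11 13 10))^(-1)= (2 5 11 6 4 8 14 3 9 10 7)= [0, 1, 5, 9, 8, 11, 4, 2, 14, 10, 7, 6, 12, 13, 3]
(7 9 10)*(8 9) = (7 8 9 10) = [0, 1, 2, 3, 4, 5, 6, 8, 9, 10, 7]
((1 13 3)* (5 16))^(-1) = [0, 3, 2, 13, 4, 16, 6, 7, 8, 9, 10, 11, 12, 1, 14, 15, 5] = (1 3 13)(5 16)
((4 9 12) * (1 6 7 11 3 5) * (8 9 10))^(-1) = (1 5 3 11 7 6)(4 12 9 8 10) = [0, 5, 2, 11, 12, 3, 1, 6, 10, 8, 4, 7, 9]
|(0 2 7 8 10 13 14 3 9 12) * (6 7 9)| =28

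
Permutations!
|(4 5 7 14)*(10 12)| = |(4 5 7 14)(10 12)| = 4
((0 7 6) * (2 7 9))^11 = (0 9 2 7 6) = [9, 1, 7, 3, 4, 5, 0, 6, 8, 2]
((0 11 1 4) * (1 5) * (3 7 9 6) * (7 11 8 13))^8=(0 5 6 13 4 11 9 8 1 3 7)=[5, 3, 2, 7, 11, 6, 13, 0, 1, 8, 10, 9, 12, 4]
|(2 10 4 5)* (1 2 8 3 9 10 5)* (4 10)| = |(10)(1 2 5 8 3 9 4)| = 7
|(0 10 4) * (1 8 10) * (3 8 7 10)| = 10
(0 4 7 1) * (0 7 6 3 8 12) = (0 4 6 3 8 12)(1 7) = [4, 7, 2, 8, 6, 5, 3, 1, 12, 9, 10, 11, 0]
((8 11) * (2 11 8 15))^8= (2 15 11)= [0, 1, 15, 3, 4, 5, 6, 7, 8, 9, 10, 2, 12, 13, 14, 11]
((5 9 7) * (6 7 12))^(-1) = (5 7 6 12 9) = [0, 1, 2, 3, 4, 7, 12, 6, 8, 5, 10, 11, 9]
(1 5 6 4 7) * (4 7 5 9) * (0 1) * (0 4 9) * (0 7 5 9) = (0 1 7 4 9)(5 6) = [1, 7, 2, 3, 9, 6, 5, 4, 8, 0]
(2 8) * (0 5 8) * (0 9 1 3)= (0 5 8 2 9 1 3)= [5, 3, 9, 0, 4, 8, 6, 7, 2, 1]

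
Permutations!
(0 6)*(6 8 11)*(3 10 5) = [8, 1, 2, 10, 4, 3, 0, 7, 11, 9, 5, 6] = (0 8 11 6)(3 10 5)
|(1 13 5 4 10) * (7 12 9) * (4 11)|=6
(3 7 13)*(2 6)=(2 6)(3 7 13)=[0, 1, 6, 7, 4, 5, 2, 13, 8, 9, 10, 11, 12, 3]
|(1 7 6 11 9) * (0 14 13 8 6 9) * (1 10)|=|(0 14 13 8 6 11)(1 7 9 10)|=12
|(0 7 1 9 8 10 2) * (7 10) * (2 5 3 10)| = |(0 2)(1 9 8 7)(3 10 5)| = 12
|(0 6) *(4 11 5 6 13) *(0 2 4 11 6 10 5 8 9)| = 30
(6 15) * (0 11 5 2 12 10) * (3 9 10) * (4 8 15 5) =(0 11 4 8 15 6 5 2 12 3 9 10) =[11, 1, 12, 9, 8, 2, 5, 7, 15, 10, 0, 4, 3, 13, 14, 6]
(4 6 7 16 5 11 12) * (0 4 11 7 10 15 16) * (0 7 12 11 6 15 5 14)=(0 4 15 16 14)(5 12 6 10)=[4, 1, 2, 3, 15, 12, 10, 7, 8, 9, 5, 11, 6, 13, 0, 16, 14]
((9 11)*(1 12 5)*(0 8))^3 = (12)(0 8)(9 11) = [8, 1, 2, 3, 4, 5, 6, 7, 0, 11, 10, 9, 12]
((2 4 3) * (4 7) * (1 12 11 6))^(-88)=(12)=[0, 1, 2, 3, 4, 5, 6, 7, 8, 9, 10, 11, 12]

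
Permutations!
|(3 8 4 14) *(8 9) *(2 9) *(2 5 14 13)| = |(2 9 8 4 13)(3 5 14)| = 15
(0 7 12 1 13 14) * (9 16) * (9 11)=[7, 13, 2, 3, 4, 5, 6, 12, 8, 16, 10, 9, 1, 14, 0, 15, 11]=(0 7 12 1 13 14)(9 16 11)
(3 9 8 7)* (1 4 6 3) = (1 4 6 3 9 8 7) = [0, 4, 2, 9, 6, 5, 3, 1, 7, 8]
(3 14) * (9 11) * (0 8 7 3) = [8, 1, 2, 14, 4, 5, 6, 3, 7, 11, 10, 9, 12, 13, 0] = (0 8 7 3 14)(9 11)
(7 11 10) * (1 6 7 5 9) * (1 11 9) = (1 6 7 9 11 10 5) = [0, 6, 2, 3, 4, 1, 7, 9, 8, 11, 5, 10]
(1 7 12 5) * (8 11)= (1 7 12 5)(8 11)= [0, 7, 2, 3, 4, 1, 6, 12, 11, 9, 10, 8, 5]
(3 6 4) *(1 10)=(1 10)(3 6 4)=[0, 10, 2, 6, 3, 5, 4, 7, 8, 9, 1]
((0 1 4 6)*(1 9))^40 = (9) = [0, 1, 2, 3, 4, 5, 6, 7, 8, 9]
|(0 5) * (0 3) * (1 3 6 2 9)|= 7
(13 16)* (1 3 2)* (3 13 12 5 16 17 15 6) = (1 13 17 15 6 3 2)(5 16 12) = [0, 13, 1, 2, 4, 16, 3, 7, 8, 9, 10, 11, 5, 17, 14, 6, 12, 15]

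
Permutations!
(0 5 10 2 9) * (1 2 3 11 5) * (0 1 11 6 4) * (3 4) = (0 11 5 10 4)(1 2 9)(3 6) = [11, 2, 9, 6, 0, 10, 3, 7, 8, 1, 4, 5]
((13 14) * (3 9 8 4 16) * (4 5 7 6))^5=(3 6 8 16 7 9 4 5)(13 14)=[0, 1, 2, 6, 5, 3, 8, 9, 16, 4, 10, 11, 12, 14, 13, 15, 7]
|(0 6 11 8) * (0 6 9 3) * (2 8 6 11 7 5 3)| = 9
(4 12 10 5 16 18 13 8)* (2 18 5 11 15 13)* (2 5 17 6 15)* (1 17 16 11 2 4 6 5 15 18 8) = (1 17 5 11 4 12 10 2 8 6 18 15 13) = [0, 17, 8, 3, 12, 11, 18, 7, 6, 9, 2, 4, 10, 1, 14, 13, 16, 5, 15]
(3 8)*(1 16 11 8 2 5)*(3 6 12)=[0, 16, 5, 2, 4, 1, 12, 7, 6, 9, 10, 8, 3, 13, 14, 15, 11]=(1 16 11 8 6 12 3 2 5)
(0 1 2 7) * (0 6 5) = (0 1 2 7 6 5) = [1, 2, 7, 3, 4, 0, 5, 6]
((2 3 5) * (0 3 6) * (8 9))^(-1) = [6, 1, 5, 0, 4, 3, 2, 7, 9, 8] = (0 6 2 5 3)(8 9)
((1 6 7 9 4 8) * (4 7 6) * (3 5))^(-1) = (1 8 4)(3 5)(7 9) = [0, 8, 2, 5, 1, 3, 6, 9, 4, 7]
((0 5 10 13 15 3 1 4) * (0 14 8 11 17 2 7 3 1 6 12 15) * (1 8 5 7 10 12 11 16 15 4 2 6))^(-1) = [13, 3, 1, 7, 12, 14, 17, 0, 15, 9, 2, 6, 5, 10, 4, 16, 8, 11] = (0 13 10 2 1 3 7)(4 12 5 14)(6 17 11)(8 15 16)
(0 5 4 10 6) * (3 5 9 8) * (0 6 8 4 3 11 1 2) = (0 9 4 10 8 11 1 2)(3 5) = [9, 2, 0, 5, 10, 3, 6, 7, 11, 4, 8, 1]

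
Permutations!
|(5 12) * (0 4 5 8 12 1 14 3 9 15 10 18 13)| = |(0 4 5 1 14 3 9 15 10 18 13)(8 12)| = 22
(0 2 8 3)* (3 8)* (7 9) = (0 2 3)(7 9) = [2, 1, 3, 0, 4, 5, 6, 9, 8, 7]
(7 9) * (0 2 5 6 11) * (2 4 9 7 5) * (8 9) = (0 4 8 9 5 6 11) = [4, 1, 2, 3, 8, 6, 11, 7, 9, 5, 10, 0]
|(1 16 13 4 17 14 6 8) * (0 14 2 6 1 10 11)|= |(0 14 1 16 13 4 17 2 6 8 10 11)|= 12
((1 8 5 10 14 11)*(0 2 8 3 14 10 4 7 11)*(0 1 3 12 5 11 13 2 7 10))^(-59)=(0 3 10 11 4 8 5 2 12 13 1 7 14)=[3, 7, 12, 10, 8, 2, 6, 14, 5, 9, 11, 4, 13, 1, 0]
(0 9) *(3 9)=[3, 1, 2, 9, 4, 5, 6, 7, 8, 0]=(0 3 9)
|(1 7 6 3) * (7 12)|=|(1 12 7 6 3)|=5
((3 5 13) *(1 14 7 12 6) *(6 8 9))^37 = (1 7 8 6 14 12 9)(3 5 13) = [0, 7, 2, 5, 4, 13, 14, 8, 6, 1, 10, 11, 9, 3, 12]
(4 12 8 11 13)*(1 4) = (1 4 12 8 11 13) = [0, 4, 2, 3, 12, 5, 6, 7, 11, 9, 10, 13, 8, 1]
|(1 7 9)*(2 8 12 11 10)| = 15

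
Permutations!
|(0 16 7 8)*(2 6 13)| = 12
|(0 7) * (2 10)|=|(0 7)(2 10)|=2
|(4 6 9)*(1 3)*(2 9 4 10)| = 6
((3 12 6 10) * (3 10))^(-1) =(3 6 12) =[0, 1, 2, 6, 4, 5, 12, 7, 8, 9, 10, 11, 3]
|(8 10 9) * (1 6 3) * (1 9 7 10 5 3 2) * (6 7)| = |(1 7 10 6 2)(3 9 8 5)| = 20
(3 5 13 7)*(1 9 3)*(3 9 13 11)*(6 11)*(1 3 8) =(1 13 7 3 5 6 11 8) =[0, 13, 2, 5, 4, 6, 11, 3, 1, 9, 10, 8, 12, 7]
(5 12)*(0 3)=(0 3)(5 12)=[3, 1, 2, 0, 4, 12, 6, 7, 8, 9, 10, 11, 5]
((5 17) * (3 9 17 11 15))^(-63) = (3 5)(9 11)(15 17) = [0, 1, 2, 5, 4, 3, 6, 7, 8, 11, 10, 9, 12, 13, 14, 17, 16, 15]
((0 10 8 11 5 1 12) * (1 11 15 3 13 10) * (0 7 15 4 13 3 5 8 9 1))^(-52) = (1 15 8 10 12 5 4 9 7 11 13) = [0, 15, 2, 3, 9, 4, 6, 11, 10, 7, 12, 13, 5, 1, 14, 8]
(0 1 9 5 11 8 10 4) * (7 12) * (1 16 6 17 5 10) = (0 16 6 17 5 11 8 1 9 10 4)(7 12) = [16, 9, 2, 3, 0, 11, 17, 12, 1, 10, 4, 8, 7, 13, 14, 15, 6, 5]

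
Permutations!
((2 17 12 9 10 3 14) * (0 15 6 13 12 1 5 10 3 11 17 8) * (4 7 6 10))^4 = (0 17 7 9 8 11 4 12 2 10 5 13 14 15 1 6 3) = [17, 6, 10, 0, 12, 13, 3, 9, 11, 8, 5, 4, 2, 14, 15, 1, 16, 7]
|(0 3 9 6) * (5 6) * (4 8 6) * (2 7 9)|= |(0 3 2 7 9 5 4 8 6)|= 9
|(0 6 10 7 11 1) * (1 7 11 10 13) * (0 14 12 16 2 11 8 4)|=13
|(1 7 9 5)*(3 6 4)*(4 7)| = 7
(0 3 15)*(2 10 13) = (0 3 15)(2 10 13) = [3, 1, 10, 15, 4, 5, 6, 7, 8, 9, 13, 11, 12, 2, 14, 0]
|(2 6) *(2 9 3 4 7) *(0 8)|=6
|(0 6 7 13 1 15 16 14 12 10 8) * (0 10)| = 18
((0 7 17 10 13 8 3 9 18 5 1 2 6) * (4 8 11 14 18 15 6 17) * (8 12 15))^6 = (1 14 10)(2 18 13)(5 11 17) = [0, 14, 18, 3, 4, 11, 6, 7, 8, 9, 1, 17, 12, 2, 10, 15, 16, 5, 13]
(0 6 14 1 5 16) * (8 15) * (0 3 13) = (0 6 14 1 5 16 3 13)(8 15) = [6, 5, 2, 13, 4, 16, 14, 7, 15, 9, 10, 11, 12, 0, 1, 8, 3]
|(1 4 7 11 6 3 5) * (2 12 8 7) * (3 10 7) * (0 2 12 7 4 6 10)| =|(0 2 7 11 10 4 12 8 3 5 1 6)| =12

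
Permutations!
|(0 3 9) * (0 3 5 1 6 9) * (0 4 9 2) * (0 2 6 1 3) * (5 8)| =|(0 8 5 3 4 9)| =6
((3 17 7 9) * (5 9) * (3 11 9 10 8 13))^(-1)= (3 13 8 10 5 7 17)(9 11)= [0, 1, 2, 13, 4, 7, 6, 17, 10, 11, 5, 9, 12, 8, 14, 15, 16, 3]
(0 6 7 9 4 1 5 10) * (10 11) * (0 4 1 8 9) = (0 6 7)(1 5 11 10 4 8 9) = [6, 5, 2, 3, 8, 11, 7, 0, 9, 1, 4, 10]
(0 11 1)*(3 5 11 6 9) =(0 6 9 3 5 11 1) =[6, 0, 2, 5, 4, 11, 9, 7, 8, 3, 10, 1]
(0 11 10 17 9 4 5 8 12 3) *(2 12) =(0 11 10 17 9 4 5 8 2 12 3) =[11, 1, 12, 0, 5, 8, 6, 7, 2, 4, 17, 10, 3, 13, 14, 15, 16, 9]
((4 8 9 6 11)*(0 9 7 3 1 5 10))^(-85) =(0 11 7 5 9 4 3 10 6 8 1) =[11, 0, 2, 10, 3, 9, 8, 5, 1, 4, 6, 7]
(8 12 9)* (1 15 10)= (1 15 10)(8 12 9)= [0, 15, 2, 3, 4, 5, 6, 7, 12, 8, 1, 11, 9, 13, 14, 10]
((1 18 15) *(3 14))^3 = (18)(3 14) = [0, 1, 2, 14, 4, 5, 6, 7, 8, 9, 10, 11, 12, 13, 3, 15, 16, 17, 18]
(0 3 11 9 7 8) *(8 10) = [3, 1, 2, 11, 4, 5, 6, 10, 0, 7, 8, 9] = (0 3 11 9 7 10 8)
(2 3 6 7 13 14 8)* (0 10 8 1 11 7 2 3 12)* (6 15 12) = [10, 11, 6, 15, 4, 5, 2, 13, 3, 9, 8, 7, 0, 14, 1, 12] = (0 10 8 3 15 12)(1 11 7 13 14)(2 6)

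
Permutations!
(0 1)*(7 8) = (0 1)(7 8) = [1, 0, 2, 3, 4, 5, 6, 8, 7]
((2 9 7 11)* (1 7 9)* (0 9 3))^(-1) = (0 3 9)(1 2 11 7) = [3, 2, 11, 9, 4, 5, 6, 1, 8, 0, 10, 7]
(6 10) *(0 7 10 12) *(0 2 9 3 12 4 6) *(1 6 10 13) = (0 7 13 1 6 4 10)(2 9 3 12) = [7, 6, 9, 12, 10, 5, 4, 13, 8, 3, 0, 11, 2, 1]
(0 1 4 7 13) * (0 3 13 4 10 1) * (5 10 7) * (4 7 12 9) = [0, 12, 2, 13, 5, 10, 6, 7, 8, 4, 1, 11, 9, 3] = (1 12 9 4 5 10)(3 13)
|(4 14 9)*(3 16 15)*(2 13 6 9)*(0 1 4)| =|(0 1 4 14 2 13 6 9)(3 16 15)| =24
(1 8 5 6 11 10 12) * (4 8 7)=(1 7 4 8 5 6 11 10 12)=[0, 7, 2, 3, 8, 6, 11, 4, 5, 9, 12, 10, 1]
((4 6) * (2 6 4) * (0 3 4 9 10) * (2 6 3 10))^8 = [0, 1, 2, 3, 4, 5, 6, 7, 8, 9, 10] = (10)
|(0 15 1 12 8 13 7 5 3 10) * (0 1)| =8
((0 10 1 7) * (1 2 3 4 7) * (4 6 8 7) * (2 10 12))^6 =[7, 1, 12, 2, 4, 5, 3, 8, 6, 9, 10, 11, 0] =(0 7 8 6 3 2 12)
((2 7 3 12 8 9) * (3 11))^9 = (2 11 12 9 7 3 8) = [0, 1, 11, 8, 4, 5, 6, 3, 2, 7, 10, 12, 9]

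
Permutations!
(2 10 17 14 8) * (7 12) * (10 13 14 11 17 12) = (2 13 14 8)(7 10 12)(11 17) = [0, 1, 13, 3, 4, 5, 6, 10, 2, 9, 12, 17, 7, 14, 8, 15, 16, 11]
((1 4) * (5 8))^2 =(8) =[0, 1, 2, 3, 4, 5, 6, 7, 8]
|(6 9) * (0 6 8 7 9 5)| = |(0 6 5)(7 9 8)| = 3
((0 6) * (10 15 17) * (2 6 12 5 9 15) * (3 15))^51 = [12, 1, 6, 15, 4, 9, 0, 7, 8, 3, 2, 11, 5, 13, 14, 17, 16, 10] = (0 12 5 9 3 15 17 10 2 6)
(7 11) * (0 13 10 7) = (0 13 10 7 11) = [13, 1, 2, 3, 4, 5, 6, 11, 8, 9, 7, 0, 12, 10]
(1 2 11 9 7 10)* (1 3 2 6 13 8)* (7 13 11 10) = (1 6 11 9 13 8)(2 10 3) = [0, 6, 10, 2, 4, 5, 11, 7, 1, 13, 3, 9, 12, 8]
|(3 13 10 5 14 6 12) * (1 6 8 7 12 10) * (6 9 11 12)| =6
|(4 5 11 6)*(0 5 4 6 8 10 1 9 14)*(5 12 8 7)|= 21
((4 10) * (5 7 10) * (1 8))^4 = (10) = [0, 1, 2, 3, 4, 5, 6, 7, 8, 9, 10]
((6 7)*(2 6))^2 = (2 7 6) = [0, 1, 7, 3, 4, 5, 2, 6]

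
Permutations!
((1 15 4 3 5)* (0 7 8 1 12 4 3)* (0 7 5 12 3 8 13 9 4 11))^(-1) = (0 11 12 3 5)(1 8 15)(4 9 13 7) = [11, 8, 2, 5, 9, 0, 6, 4, 15, 13, 10, 12, 3, 7, 14, 1]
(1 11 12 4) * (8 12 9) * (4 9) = (1 11 4)(8 12 9) = [0, 11, 2, 3, 1, 5, 6, 7, 12, 8, 10, 4, 9]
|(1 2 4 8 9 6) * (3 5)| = |(1 2 4 8 9 6)(3 5)| = 6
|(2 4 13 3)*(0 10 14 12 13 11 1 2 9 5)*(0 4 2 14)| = |(0 10)(1 14 12 13 3 9 5 4 11)| = 18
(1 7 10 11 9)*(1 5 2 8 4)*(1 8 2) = (1 7 10 11 9 5)(4 8) = [0, 7, 2, 3, 8, 1, 6, 10, 4, 5, 11, 9]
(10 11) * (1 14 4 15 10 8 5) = (1 14 4 15 10 11 8 5) = [0, 14, 2, 3, 15, 1, 6, 7, 5, 9, 11, 8, 12, 13, 4, 10]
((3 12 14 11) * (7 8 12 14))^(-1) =(3 11 14)(7 12 8) =[0, 1, 2, 11, 4, 5, 6, 12, 7, 9, 10, 14, 8, 13, 3]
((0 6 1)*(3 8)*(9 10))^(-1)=[1, 6, 2, 8, 4, 5, 0, 7, 3, 10, 9]=(0 1 6)(3 8)(9 10)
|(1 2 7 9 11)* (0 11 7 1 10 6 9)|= 6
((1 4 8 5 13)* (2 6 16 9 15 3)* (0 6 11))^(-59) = (0 3 16 11 15 6 2 9)(1 4 8 5 13) = [3, 4, 9, 16, 8, 13, 2, 7, 5, 0, 10, 15, 12, 1, 14, 6, 11]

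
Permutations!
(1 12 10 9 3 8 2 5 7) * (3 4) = [0, 12, 5, 8, 3, 7, 6, 1, 2, 4, 9, 11, 10] = (1 12 10 9 4 3 8 2 5 7)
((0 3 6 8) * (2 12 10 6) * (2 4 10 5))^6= (12)= [0, 1, 2, 3, 4, 5, 6, 7, 8, 9, 10, 11, 12]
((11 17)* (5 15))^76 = [0, 1, 2, 3, 4, 5, 6, 7, 8, 9, 10, 11, 12, 13, 14, 15, 16, 17] = (17)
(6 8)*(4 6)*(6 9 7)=(4 9 7 6 8)=[0, 1, 2, 3, 9, 5, 8, 6, 4, 7]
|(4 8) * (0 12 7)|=|(0 12 7)(4 8)|=6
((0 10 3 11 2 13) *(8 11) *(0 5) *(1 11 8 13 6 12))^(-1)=[5, 12, 11, 10, 4, 13, 2, 7, 8, 9, 0, 1, 6, 3]=(0 5 13 3 10)(1 12 6 2 11)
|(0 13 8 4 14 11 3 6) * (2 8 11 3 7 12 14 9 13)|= |(0 2 8 4 9 13 11 7 12 14 3 6)|= 12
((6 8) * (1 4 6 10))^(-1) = (1 10 8 6 4) = [0, 10, 2, 3, 1, 5, 4, 7, 6, 9, 8]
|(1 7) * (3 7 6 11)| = |(1 6 11 3 7)| = 5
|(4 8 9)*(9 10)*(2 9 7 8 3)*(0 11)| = 12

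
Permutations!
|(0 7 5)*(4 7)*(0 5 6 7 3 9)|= 4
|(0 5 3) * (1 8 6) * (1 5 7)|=7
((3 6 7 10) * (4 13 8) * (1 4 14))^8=(1 8 4 14 13)=[0, 8, 2, 3, 14, 5, 6, 7, 4, 9, 10, 11, 12, 1, 13]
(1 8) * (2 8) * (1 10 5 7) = [0, 2, 8, 3, 4, 7, 6, 1, 10, 9, 5] = (1 2 8 10 5 7)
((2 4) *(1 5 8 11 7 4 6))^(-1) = (1 6 2 4 7 11 8 5) = [0, 6, 4, 3, 7, 1, 2, 11, 5, 9, 10, 8]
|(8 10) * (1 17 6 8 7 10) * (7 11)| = 12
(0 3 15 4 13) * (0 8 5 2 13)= [3, 1, 13, 15, 0, 2, 6, 7, 5, 9, 10, 11, 12, 8, 14, 4]= (0 3 15 4)(2 13 8 5)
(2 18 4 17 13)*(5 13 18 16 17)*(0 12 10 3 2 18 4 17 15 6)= (0 12 10 3 2 16 15 6)(4 5 13 18 17)= [12, 1, 16, 2, 5, 13, 0, 7, 8, 9, 3, 11, 10, 18, 14, 6, 15, 4, 17]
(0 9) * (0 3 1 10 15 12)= [9, 10, 2, 1, 4, 5, 6, 7, 8, 3, 15, 11, 0, 13, 14, 12]= (0 9 3 1 10 15 12)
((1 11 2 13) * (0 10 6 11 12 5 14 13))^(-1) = (0 2 11 6 10)(1 13 14 5 12) = [2, 13, 11, 3, 4, 12, 10, 7, 8, 9, 0, 6, 1, 14, 5]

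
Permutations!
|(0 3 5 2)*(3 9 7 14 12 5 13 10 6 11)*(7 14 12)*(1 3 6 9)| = 22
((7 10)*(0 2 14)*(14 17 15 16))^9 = (0 15)(2 16)(7 10)(14 17) = [15, 1, 16, 3, 4, 5, 6, 10, 8, 9, 7, 11, 12, 13, 17, 0, 2, 14]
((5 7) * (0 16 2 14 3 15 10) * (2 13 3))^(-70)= [13, 1, 2, 10, 4, 5, 6, 7, 8, 9, 16, 11, 12, 15, 14, 0, 3]= (0 13 15)(3 10 16)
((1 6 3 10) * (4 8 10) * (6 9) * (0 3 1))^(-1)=(0 10 8 4 3)(1 6 9)=[10, 6, 2, 0, 3, 5, 9, 7, 4, 1, 8]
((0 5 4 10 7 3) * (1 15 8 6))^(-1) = [3, 6, 2, 7, 5, 0, 8, 10, 15, 9, 4, 11, 12, 13, 14, 1] = (0 3 7 10 4 5)(1 6 8 15)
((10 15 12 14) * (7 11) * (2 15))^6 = (2 15 12 14 10) = [0, 1, 15, 3, 4, 5, 6, 7, 8, 9, 2, 11, 14, 13, 10, 12]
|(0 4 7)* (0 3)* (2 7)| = |(0 4 2 7 3)| = 5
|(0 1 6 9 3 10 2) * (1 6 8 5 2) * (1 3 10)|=9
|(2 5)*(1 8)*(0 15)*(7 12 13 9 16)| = |(0 15)(1 8)(2 5)(7 12 13 9 16)| = 10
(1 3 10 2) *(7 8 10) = (1 3 7 8 10 2) = [0, 3, 1, 7, 4, 5, 6, 8, 10, 9, 2]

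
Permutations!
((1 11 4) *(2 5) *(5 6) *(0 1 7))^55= [0, 1, 6, 3, 4, 2, 5, 7, 8, 9, 10, 11]= (11)(2 6 5)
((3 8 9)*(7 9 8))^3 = (9) = [0, 1, 2, 3, 4, 5, 6, 7, 8, 9]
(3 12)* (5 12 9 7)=(3 9 7 5 12)=[0, 1, 2, 9, 4, 12, 6, 5, 8, 7, 10, 11, 3]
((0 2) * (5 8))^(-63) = (0 2)(5 8) = [2, 1, 0, 3, 4, 8, 6, 7, 5]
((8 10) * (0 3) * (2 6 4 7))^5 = (0 3)(2 6 4 7)(8 10) = [3, 1, 6, 0, 7, 5, 4, 2, 10, 9, 8]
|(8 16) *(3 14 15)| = |(3 14 15)(8 16)| = 6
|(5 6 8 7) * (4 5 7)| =4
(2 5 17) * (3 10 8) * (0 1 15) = (0 1 15)(2 5 17)(3 10 8) = [1, 15, 5, 10, 4, 17, 6, 7, 3, 9, 8, 11, 12, 13, 14, 0, 16, 2]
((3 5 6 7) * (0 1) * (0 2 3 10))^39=(0 10 7 6 5 3 2 1)=[10, 0, 1, 2, 4, 3, 5, 6, 8, 9, 7]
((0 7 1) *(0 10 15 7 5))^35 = (0 5)(1 7 15 10) = [5, 7, 2, 3, 4, 0, 6, 15, 8, 9, 1, 11, 12, 13, 14, 10]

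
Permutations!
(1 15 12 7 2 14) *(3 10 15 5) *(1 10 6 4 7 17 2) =(1 5 3 6 4 7)(2 14 10 15 12 17) =[0, 5, 14, 6, 7, 3, 4, 1, 8, 9, 15, 11, 17, 13, 10, 12, 16, 2]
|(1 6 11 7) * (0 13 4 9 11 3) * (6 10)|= 10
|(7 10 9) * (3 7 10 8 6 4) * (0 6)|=|(0 6 4 3 7 8)(9 10)|=6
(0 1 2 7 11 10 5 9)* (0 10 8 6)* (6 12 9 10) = (0 1 2 7 11 8 12 9 6)(5 10) = [1, 2, 7, 3, 4, 10, 0, 11, 12, 6, 5, 8, 9]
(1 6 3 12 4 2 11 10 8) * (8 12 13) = (1 6 3 13 8)(2 11 10 12 4) = [0, 6, 11, 13, 2, 5, 3, 7, 1, 9, 12, 10, 4, 8]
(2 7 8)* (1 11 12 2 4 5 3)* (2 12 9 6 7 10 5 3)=(12)(1 11 9 6 7 8 4 3)(2 10 5)=[0, 11, 10, 1, 3, 2, 7, 8, 4, 6, 5, 9, 12]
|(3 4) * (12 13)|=|(3 4)(12 13)|=2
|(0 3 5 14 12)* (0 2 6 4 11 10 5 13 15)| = |(0 3 13 15)(2 6 4 11 10 5 14 12)| = 8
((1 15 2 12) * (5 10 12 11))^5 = [0, 10, 1, 3, 4, 2, 6, 7, 8, 9, 11, 15, 5, 13, 14, 12] = (1 10 11 15 12 5 2)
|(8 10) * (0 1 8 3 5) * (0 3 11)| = 10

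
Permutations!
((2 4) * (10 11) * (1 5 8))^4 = (11)(1 5 8) = [0, 5, 2, 3, 4, 8, 6, 7, 1, 9, 10, 11]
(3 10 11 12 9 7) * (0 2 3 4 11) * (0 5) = (0 2 3 10 5)(4 11 12 9 7) = [2, 1, 3, 10, 11, 0, 6, 4, 8, 7, 5, 12, 9]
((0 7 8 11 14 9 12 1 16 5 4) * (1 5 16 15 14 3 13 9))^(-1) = (16)(0 4 5 12 9 13 3 11 8 7)(1 14 15) = [4, 14, 2, 11, 5, 12, 6, 0, 7, 13, 10, 8, 9, 3, 15, 1, 16]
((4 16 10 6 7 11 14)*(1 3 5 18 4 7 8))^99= (18)= [0, 1, 2, 3, 4, 5, 6, 7, 8, 9, 10, 11, 12, 13, 14, 15, 16, 17, 18]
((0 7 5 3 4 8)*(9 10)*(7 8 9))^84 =(10) =[0, 1, 2, 3, 4, 5, 6, 7, 8, 9, 10]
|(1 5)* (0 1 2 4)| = 5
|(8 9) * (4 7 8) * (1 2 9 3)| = |(1 2 9 4 7 8 3)| = 7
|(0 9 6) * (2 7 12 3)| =|(0 9 6)(2 7 12 3)| =12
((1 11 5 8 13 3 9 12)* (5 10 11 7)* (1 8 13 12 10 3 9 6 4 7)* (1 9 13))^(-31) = (13)(1 6 9 4 10 7 11 5 3)(8 12) = [0, 6, 2, 1, 10, 3, 9, 11, 12, 4, 7, 5, 8, 13]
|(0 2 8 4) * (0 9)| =|(0 2 8 4 9)| =5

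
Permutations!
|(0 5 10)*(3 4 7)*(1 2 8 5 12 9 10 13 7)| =|(0 12 9 10)(1 2 8 5 13 7 3 4)| =8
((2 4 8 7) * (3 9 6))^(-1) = (2 7 8 4)(3 6 9) = [0, 1, 7, 6, 2, 5, 9, 8, 4, 3]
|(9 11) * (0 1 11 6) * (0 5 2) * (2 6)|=10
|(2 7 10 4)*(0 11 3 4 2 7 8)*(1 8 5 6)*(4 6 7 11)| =|(0 4 11 3 6 1 8)(2 5 7 10)| =28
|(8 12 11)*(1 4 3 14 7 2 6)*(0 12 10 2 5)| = 13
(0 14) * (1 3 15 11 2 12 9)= (0 14)(1 3 15 11 2 12 9)= [14, 3, 12, 15, 4, 5, 6, 7, 8, 1, 10, 2, 9, 13, 0, 11]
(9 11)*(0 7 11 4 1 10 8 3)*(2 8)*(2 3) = (0 7 11 9 4 1 10 3)(2 8) = [7, 10, 8, 0, 1, 5, 6, 11, 2, 4, 3, 9]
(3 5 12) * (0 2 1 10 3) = (0 2 1 10 3 5 12) = [2, 10, 1, 5, 4, 12, 6, 7, 8, 9, 3, 11, 0]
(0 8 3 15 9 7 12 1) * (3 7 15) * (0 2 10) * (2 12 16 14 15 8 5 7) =(0 5 7 16 14 15 9 8 2 10)(1 12) =[5, 12, 10, 3, 4, 7, 6, 16, 2, 8, 0, 11, 1, 13, 15, 9, 14]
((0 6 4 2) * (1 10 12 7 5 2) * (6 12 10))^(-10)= (12)(1 4 6)= [0, 4, 2, 3, 6, 5, 1, 7, 8, 9, 10, 11, 12]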